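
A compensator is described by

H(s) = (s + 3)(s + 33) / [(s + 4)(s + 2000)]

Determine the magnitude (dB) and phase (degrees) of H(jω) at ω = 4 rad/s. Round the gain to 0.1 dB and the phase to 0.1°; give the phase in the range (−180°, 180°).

At s = jω = j4:
zero (s+3): 3 + j4 → |·| = √(3²+4²) = √25 ≈ 5, ∠ = arctan(4/3) ≈ 53.13°
zero (s+33): 33 + j4 → |·| = √(33²+4²) = √1105 ≈ 33.242, ∠ = arctan(4/33) ≈ 6.91°
pole (s+4): 4 + j4 → |·| = √(4²+4²) = √32 ≈ 5.6569, ∠ = arctan(4/4) ≈ 45.00°
pole (s+2000): 2000 + j4 → |·| = √(2000²+4²) = √4000016 ≈ 2000, ∠ = arctan(4/2000) ≈ 0.11°
|H| = 1 · 166.21 / 11314 ≈ 0.014691
Gain = 20 log₁₀(0.014691) ≈ -36.66 dB
∠H = 60.04° − 45.11° = 14.93°

-36.7 dB, 14.9°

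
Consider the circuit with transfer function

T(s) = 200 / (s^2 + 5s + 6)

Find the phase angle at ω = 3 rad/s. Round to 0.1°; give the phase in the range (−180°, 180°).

Substitute s = j3:
Numerator: 200 = 200 + j0
Denominator: (j3)^2 + 5(j3) + 6 = -3 + j15
|N| = √(200² + 0²) ≈ 200, ∠N ≈ 0.00°
|D| = √(3² + 15²) ≈ 15.297, ∠D ≈ 101.31°
∠T = 0.00° − 101.31° = -101.31°

-101.3°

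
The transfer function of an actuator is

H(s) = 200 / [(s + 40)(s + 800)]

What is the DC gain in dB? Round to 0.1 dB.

-44.1 dB

H(0) = 200 / (40·800) = 0.00625
20 log₁₀(0.00625) ≈ -44.08 dB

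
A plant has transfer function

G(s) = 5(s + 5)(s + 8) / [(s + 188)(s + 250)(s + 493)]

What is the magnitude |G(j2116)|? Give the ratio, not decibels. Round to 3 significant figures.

0.00228

At s = jω = j2116:
zero (s+5): 5 + j2116 → |·| = √(5²+2116²) = √4477481 ≈ 2116, ∠ = arctan(2116/5) ≈ 89.86°
zero (s+8): 8 + j2116 → |·| = √(8²+2116²) = √4477520 ≈ 2116, ∠ = arctan(2116/8) ≈ 89.78°
pole (s+188): 188 + j2116 → |·| = √(188²+2116²) = √4512800 ≈ 2124.3, ∠ = arctan(2116/188) ≈ 84.92°
pole (s+250): 250 + j2116 → |·| = √(250²+2116²) = √4539956 ≈ 2130.7, ∠ = arctan(2116/250) ≈ 83.26°
pole (s+493): 493 + j2116 → |·| = √(493²+2116²) = √4720505 ≈ 2172.7, ∠ = arctan(2116/493) ≈ 76.88°
|G| = 5 · 4.4775e+06 / 9.8342e+09 ≈ 0.0022765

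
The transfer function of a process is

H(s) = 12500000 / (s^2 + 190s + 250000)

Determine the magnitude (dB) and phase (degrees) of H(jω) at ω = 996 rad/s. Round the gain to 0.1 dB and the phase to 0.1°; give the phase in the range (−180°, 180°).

24.3 dB, -165.7°

At s = jω = j996:
quadratic: (j996)² + 190·j996 + 250000 = -742016 + j189240 → |·| ≈ 7.6577e+05, ∠ ≈ 165.69°
|H| = 12500000 / 7.6577e+05 ≈ 16.323
Gain = 20 log₁₀(16.323) ≈ 24.26 dB
∠H = 0.00° − 165.69° = -165.69°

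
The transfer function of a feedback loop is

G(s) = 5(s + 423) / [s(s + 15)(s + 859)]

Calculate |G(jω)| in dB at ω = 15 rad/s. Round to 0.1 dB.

-42.2 dB

At s = jω = j15:
zero (s+423): 423 + j15 → |·| = √(423²+15²) = √179154 ≈ 423.27, ∠ = arctan(15/423) ≈ 2.03°
pole (s+15): 15 + j15 → |·| = √(15²+15²) = √450 ≈ 21.213, ∠ = arctan(15/15) ≈ 45.00°
pole (s+859): 859 + j15 → |·| = √(859²+15²) = √738106 ≈ 859.13, ∠ = arctan(15/859) ≈ 1.00°
pole at origin: |s| = 15, ∠ = 90.00° (in denominator)
|G| = 5 · 423.27 / 2.7337e+05 ≈ 0.0077417
Gain = 20 log₁₀(0.0077417) ≈ -42.22 dB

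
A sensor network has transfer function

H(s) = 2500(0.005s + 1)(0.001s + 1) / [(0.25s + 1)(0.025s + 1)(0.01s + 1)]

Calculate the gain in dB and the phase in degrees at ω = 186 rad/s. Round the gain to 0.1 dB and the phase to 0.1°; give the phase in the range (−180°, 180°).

17.4 dB, -174.9°

At ω = 186 rad/s:
zero (1 + j186·0.005) = 1 + j0.93 → |·| ≈ 1.3656, ∠ ≈ 42.92°
zero (1 + j186·0.001) = 1 + j0.186 → |·| ≈ 1.0172, ∠ ≈ 10.54°
pole (1 + j186·0.25) = 1 + j46.5 → |·| ≈ 46.511, ∠ ≈ 88.77°
pole (1 + j186·0.025) = 1 + j4.65 → |·| ≈ 4.7563, ∠ ≈ 77.86°
pole (1 + j186·0.01) = 1 + j1.86 → |·| ≈ 2.1118, ∠ ≈ 61.74°
|H| = 2500 · 1.3656 · 1.0172 / (46.511 · 4.7563 · 2.1118) ≈ 7.4335
Gain = 20 log₁₀(7.4335) ≈ 17.42 dB
∠H = (42.92° + 10.54°) − (88.77° + 77.86° + 61.74°) = -174.91°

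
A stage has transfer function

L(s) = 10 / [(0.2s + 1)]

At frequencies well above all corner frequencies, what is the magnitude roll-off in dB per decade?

Each pole contributes −20 dB/decade at high frequency; each zero contributes +20 dB/decade.
Net: 0 zero(s) − 1 pole(s) → -20 dB/decade.

-20 dB/decade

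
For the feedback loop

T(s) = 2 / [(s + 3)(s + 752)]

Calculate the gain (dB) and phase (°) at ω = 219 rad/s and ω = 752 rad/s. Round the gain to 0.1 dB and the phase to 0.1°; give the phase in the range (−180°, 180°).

ω = 219: -98.7 dB, -105.5°; ω = 752: -112.0 dB, -134.8°

At s = jω = j219:
pole (s+3): 3 + j219 → |·| = √(3²+219²) = √47970 ≈ 219.02, ∠ = arctan(219/3) ≈ 89.22°
pole (s+752): 752 + j219 → |·| = √(752²+219²) = √613465 ≈ 783.24, ∠ = arctan(219/752) ≈ 16.24°
|T| = 2 / 1.7155e+05 ≈ 1.1658e-05
Gain = 20 log₁₀(1.1658e-05) ≈ -98.67 dB
∠T = 0.00° − 105.46° = -105.46°

At s = jω = j752:
pole (s+3): 3 + j752 → |·| = √(3²+752²) = √565513 ≈ 752.01, ∠ = arctan(752/3) ≈ 89.77°
pole (s+752): 752 + j752 → |·| = √(752²+752²) = √1131008 ≈ 1063.5, ∠ = arctan(752/752) ≈ 45.00°
|T| = 2 / 7.9976e+05 ≈ 2.5008e-06
Gain = 20 log₁₀(2.5008e-06) ≈ -112.04 dB
∠T = 0.00° − 134.77° = -134.77°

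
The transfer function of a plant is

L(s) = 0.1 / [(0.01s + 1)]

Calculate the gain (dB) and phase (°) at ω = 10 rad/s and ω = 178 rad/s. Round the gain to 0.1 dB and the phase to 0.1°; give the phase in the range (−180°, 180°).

At ω = 10 rad/s:
pole (1 + j10·0.01) = 1 + j0.1 → |·| ≈ 1.005, ∠ ≈ 5.71°
|L| = 0.1 · 1 / (1.005) ≈ 0.099502
Gain = 20 log₁₀(0.099502) ≈ -20.04 dB
∠L = (0°) − (5.71°) = -5.71°

At ω = 178 rad/s:
pole (1 + j178·0.01) = 1 + j1.78 → |·| ≈ 2.0417, ∠ ≈ 60.67°
|L| = 0.1 · 1 / (2.0417) ≈ 0.048979
Gain = 20 log₁₀(0.048979) ≈ -26.20 dB
∠L = (0°) − (60.67°) = -60.67°

ω = 10: -20.0 dB, -5.7°; ω = 178: -26.2 dB, -60.7°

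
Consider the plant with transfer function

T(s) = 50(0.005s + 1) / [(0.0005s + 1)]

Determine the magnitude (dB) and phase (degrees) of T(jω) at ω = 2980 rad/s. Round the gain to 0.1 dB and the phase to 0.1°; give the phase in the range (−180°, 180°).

52.4 dB, 30.0°

At ω = 2980 rad/s:
zero (1 + j2980·0.005) = 1 + j14.9 → |·| ≈ 14.934, ∠ ≈ 86.16°
pole (1 + j2980·0.0005) = 1 + j1.49 → |·| ≈ 1.7945, ∠ ≈ 56.13°
|T| = 50 · 14.934 / (1.7945) ≈ 416.1
Gain = 20 log₁₀(416.1) ≈ 52.38 dB
∠T = (86.16°) − (56.13°) = 30.03°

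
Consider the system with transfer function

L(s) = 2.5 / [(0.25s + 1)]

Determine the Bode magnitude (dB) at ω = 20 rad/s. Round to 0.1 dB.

-6.2 dB

At ω = 20 rad/s:
pole (1 + j20·0.25) = 1 + j5 → |·| ≈ 5.099, ∠ ≈ 78.69°
|L| = 2.5 · 1 / (5.099) ≈ 0.49029
Gain = 20 log₁₀(0.49029) ≈ -6.19 dB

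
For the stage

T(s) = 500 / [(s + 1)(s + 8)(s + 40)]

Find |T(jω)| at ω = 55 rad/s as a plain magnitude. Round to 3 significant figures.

0.00240

At s = jω = j55:
pole (s+1): 1 + j55 → |·| = √(1²+55²) = √3026 ≈ 55.009, ∠ = arctan(55/1) ≈ 88.96°
pole (s+8): 8 + j55 → |·| = √(8²+55²) = √3089 ≈ 55.579, ∠ = arctan(55/8) ≈ 81.72°
pole (s+40): 40 + j55 → |·| = √(40²+55²) = √4625 ≈ 68.007, ∠ = arctan(55/40) ≈ 53.97°
|T| = 500 / 2.0792e+05 ≈ 0.0024048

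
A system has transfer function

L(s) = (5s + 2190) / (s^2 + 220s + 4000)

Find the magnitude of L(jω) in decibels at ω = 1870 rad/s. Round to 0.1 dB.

Substitute s = j1870:
Numerator: 5(j1870) + 2190 = 2190 + j9350
Denominator: (j1870)^2 + 220(j1870) + 4000 = -3492900 + j411400
|N| = √(2190² + 9350²) ≈ 9603.1, ∠N ≈ 76.82°
|D| = √(3492900² + 411400²) ≈ 3.517e+06, ∠D ≈ 173.28°
|L| = 9603.1 / 3.517e+06 ≈ 0.0027305
Gain = 20 log₁₀(0.0027305) ≈ -51.28 dB

-51.3 dB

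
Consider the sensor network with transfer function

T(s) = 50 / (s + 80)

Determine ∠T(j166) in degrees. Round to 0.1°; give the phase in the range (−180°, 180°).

-64.3°

At s = jω = j166:
pole (s+80): 80 + j166 → |·| = √(80²+166²) = √33956 ≈ 184.27, ∠ = arctan(166/80) ≈ 64.27°
∠T = 0.00° − 64.27° = -64.27°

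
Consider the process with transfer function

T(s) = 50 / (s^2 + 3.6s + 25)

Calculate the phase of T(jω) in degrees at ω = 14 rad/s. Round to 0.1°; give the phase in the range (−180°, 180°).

At s = jω = j14:
quadratic: (j14)² + 3.6·j14 + 25 = -171 + j50.4 → |·| ≈ 178.27, ∠ ≈ 163.58°
∠T = 0.00° − 163.58° = -163.58°

-163.6°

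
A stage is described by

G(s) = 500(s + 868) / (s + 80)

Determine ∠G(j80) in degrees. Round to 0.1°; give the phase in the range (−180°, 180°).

-39.7°

At s = jω = j80:
zero (s+868): 868 + j80 → |·| = √(868²+80²) = √759824 ≈ 871.68, ∠ = arctan(80/868) ≈ 5.27°
pole (s+80): 80 + j80 → |·| = √(80²+80²) = √12800 ≈ 113.14, ∠ = arctan(80/80) ≈ 45.00°
∠G = 5.27° − 45.00° = -39.73°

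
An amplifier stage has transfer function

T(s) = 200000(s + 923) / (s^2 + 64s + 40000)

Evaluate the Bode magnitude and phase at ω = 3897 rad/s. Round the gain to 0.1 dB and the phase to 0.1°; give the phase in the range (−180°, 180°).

At s = jω = j3897:
zero (s+923): 923 + j3897 → |·| = √(923²+3897²) = √16038538 ≈ 4004.8, ∠ = arctan(3897/923) ≈ 76.68°
quadratic: (j3897)² + 64·j3897 + 40000 = -15146609 + j249408 → |·| ≈ 1.5149e+07, ∠ ≈ 179.06°
|T| = 200000 · 4004.8 / 1.5149e+07 ≈ 52.872
Gain = 20 log₁₀(52.872) ≈ 34.46 dB
∠T = 76.68° − 179.06° = -102.38°

34.5 dB, -102.4°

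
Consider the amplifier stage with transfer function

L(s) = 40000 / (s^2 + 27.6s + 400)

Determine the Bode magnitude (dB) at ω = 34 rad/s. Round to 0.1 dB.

At s = jω = j34:
quadratic: (j34)² + 27.6·j34 + 400 = -756 + j938.4 → |·| ≈ 1205, ∠ ≈ 128.86°
|L| = 40000 / 1205 ≈ 33.195
Gain = 20 log₁₀(33.195) ≈ 30.42 dB

30.4 dB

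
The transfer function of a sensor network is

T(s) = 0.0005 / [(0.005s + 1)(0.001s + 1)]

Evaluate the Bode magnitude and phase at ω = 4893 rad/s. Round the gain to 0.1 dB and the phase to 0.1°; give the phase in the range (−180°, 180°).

At ω = 4893 rad/s:
pole (1 + j4893·0.005) = 1 + j24.465 → |·| ≈ 24.485, ∠ ≈ 87.66°
pole (1 + j4893·0.001) = 1 + j4.893 → |·| ≈ 4.9941, ∠ ≈ 78.45°
|T| = 0.0005 · 1 / (24.485 · 4.9941) ≈ 4.089e-06
Gain = 20 log₁₀(4.089e-06) ≈ -107.77 dB
∠T = (0°) − (87.66° + 78.45°) = -166.11°

-107.8 dB, -166.1°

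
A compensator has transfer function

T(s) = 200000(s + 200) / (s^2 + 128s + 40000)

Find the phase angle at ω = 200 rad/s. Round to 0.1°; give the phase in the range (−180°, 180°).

-45.0°

At s = jω = j200:
zero (s+200): 200 + j200 → |·| = √(200²+200²) = √80000 ≈ 282.84, ∠ = arctan(200/200) ≈ 45.00°
quadratic: (j200)² + 128·j200 + 40000 = 0 + j25600 → |·| ≈ 25600, ∠ ≈ 90.00°
∠T = 45.00° − 90.00° = -45.00°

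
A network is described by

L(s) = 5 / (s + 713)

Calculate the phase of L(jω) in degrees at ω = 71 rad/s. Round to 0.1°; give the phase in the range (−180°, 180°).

At s = jω = j71:
pole (s+713): 713 + j71 → |·| = √(713²+71²) = √513410 ≈ 716.53, ∠ = arctan(71/713) ≈ 5.69°
∠L = 0.00° − 5.69° = -5.69°

-5.7°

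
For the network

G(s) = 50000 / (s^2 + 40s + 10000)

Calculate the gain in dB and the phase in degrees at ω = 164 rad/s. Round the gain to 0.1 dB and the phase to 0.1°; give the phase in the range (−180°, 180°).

At s = jω = j164:
quadratic: (j164)² + 40·j164 + 10000 = -16896 + j6560 → |·| ≈ 18125, ∠ ≈ 158.78°
|G| = 50000 / 18125 ≈ 2.7586
Gain = 20 log₁₀(2.7586) ≈ 8.81 dB
∠G = 0.00° − 158.78° = -158.78°

8.8 dB, -158.8°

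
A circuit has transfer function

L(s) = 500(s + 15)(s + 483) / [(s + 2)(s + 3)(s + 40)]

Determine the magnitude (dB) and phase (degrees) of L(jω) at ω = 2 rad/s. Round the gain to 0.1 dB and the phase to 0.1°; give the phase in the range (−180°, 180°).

At s = jω = j2:
zero (s+15): 15 + j2 → |·| = √(15²+2²) = √229 ≈ 15.133, ∠ = arctan(2/15) ≈ 7.59°
zero (s+483): 483 + j2 → |·| = √(483²+2²) = √233293 ≈ 483, ∠ = arctan(2/483) ≈ 0.24°
pole (s+2): 2 + j2 → |·| = √(2²+2²) = √8 ≈ 2.8284, ∠ = arctan(2/2) ≈ 45.00°
pole (s+3): 3 + j2 → |·| = √(3²+2²) = √13 ≈ 3.6056, ∠ = arctan(2/3) ≈ 33.69°
pole (s+40): 40 + j2 → |·| = √(40²+2²) = √1604 ≈ 40.05, ∠ = arctan(2/40) ≈ 2.86°
|L| = 500 · 7309.2 / 408.43 ≈ 8947.9
Gain = 20 log₁₀(8947.9) ≈ 79.03 dB
∠L = 7.83° − 81.55° = -73.72°

79.0 dB, -73.7°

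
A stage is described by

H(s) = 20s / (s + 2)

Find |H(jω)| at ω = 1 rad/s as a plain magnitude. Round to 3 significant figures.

At s = jω = j1:
zero at origin: s = j1 → |·| = 1, ∠ = 90.00°
pole (s+2): 2 + j1 → |·| = √(2²+1²) = √5 ≈ 2.2361, ∠ = arctan(1/2) ≈ 26.57°
|H| = 20 · 1 / 2.2361 ≈ 8.9441

8.94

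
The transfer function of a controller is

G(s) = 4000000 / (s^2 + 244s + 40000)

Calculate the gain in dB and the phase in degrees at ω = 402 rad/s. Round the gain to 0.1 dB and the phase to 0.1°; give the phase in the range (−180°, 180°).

28.2 dB, -141.1°

At s = jω = j402:
quadratic: (j402)² + 244·j402 + 40000 = -121604 + j98088 → |·| ≈ 1.5623e+05, ∠ ≈ 141.11°
|G| = 4000000 / 1.5623e+05 ≈ 25.603
Gain = 20 log₁₀(25.603) ≈ 28.17 dB
∠G = 0.00° − 141.11° = -141.11°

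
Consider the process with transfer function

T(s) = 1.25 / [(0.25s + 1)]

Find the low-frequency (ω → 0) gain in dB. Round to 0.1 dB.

T(0) = 1.25 · 1 / 1 = 1.25
20 log₁₀(1.25) ≈ 1.94 dB

1.9 dB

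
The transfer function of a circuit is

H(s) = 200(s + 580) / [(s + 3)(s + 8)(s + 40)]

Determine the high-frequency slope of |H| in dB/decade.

-40 dB/decade

Each pole contributes −20 dB/decade at high frequency; each zero contributes +20 dB/decade.
Net: 1 zero(s) − 3 pole(s) → -40 dB/decade.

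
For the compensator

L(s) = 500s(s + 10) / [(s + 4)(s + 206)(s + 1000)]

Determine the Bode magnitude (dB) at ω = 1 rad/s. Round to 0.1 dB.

-44.6 dB

At s = jω = j1:
zero (s+10): 10 + j1 → |·| = √(10²+1²) = √101 ≈ 10.05, ∠ = arctan(1/10) ≈ 5.71°
zero at origin: s = j1 → |·| = 1, ∠ = 90.00°
pole (s+4): 4 + j1 → |·| = √(4²+1²) = √17 ≈ 4.1231, ∠ = arctan(1/4) ≈ 14.04°
pole (s+206): 206 + j1 → |·| = √(206²+1²) = √42437 ≈ 206, ∠ = arctan(1/206) ≈ 0.28°
pole (s+1000): 1000 + j1 → |·| = √(1000²+1²) = √1000001 ≈ 1000, ∠ = arctan(1/1000) ≈ 0.06°
|L| = 500 · 10.05 / 8.4936e+05 ≈ 0.0059162
Gain = 20 log₁₀(0.0059162) ≈ -44.56 dB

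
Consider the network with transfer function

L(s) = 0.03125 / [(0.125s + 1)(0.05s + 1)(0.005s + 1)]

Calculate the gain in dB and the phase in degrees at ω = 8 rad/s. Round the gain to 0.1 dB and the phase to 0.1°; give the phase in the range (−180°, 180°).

-33.8 dB, -69.1°

At ω = 8 rad/s:
pole (1 + j8·0.125) = 1 + j1 → |·| ≈ 1.4142, ∠ ≈ 45.00°
pole (1 + j8·0.05) = 1 + j0.4 → |·| ≈ 1.077, ∠ ≈ 21.80°
pole (1 + j8·0.005) = 1 + j0.04 → |·| ≈ 1.0008, ∠ ≈ 2.29°
|L| = 0.03125 · 1 / (1.4142 · 1.077 · 1.0008) ≈ 0.020501
Gain = 20 log₁₀(0.020501) ≈ -33.76 dB
∠L = (0°) − (45.00° + 21.80° + 2.29°) = -69.09°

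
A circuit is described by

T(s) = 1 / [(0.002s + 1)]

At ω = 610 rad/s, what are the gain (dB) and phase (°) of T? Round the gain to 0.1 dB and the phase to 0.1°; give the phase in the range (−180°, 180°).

At ω = 610 rad/s:
pole (1 + j610·0.002) = 1 + j1.22 → |·| ≈ 1.5775, ∠ ≈ 50.66°
|T| = 1 · 1 / (1.5775) ≈ 0.63391
Gain = 20 log₁₀(0.63391) ≈ -3.96 dB
∠T = (0°) − (50.66°) = -50.66°

-4.0 dB, -50.7°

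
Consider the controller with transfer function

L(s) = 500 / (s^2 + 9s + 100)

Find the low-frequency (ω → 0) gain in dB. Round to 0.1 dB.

14.0 dB

L(0) = 500 / 100 = 5
20 log₁₀(5) ≈ 13.98 dB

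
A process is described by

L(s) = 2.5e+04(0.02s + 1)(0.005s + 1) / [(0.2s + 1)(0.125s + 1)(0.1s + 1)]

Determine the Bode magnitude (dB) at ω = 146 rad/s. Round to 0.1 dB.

At ω = 146 rad/s:
zero (1 + j146·0.02) = 1 + j2.92 → |·| ≈ 3.0865, ∠ ≈ 71.10°
zero (1 + j146·0.005) = 1 + j0.73 → |·| ≈ 1.2381, ∠ ≈ 36.13°
pole (1 + j146·0.2) = 1 + j29.2 → |·| ≈ 29.217, ∠ ≈ 88.04°
pole (1 + j146·0.125) = 1 + j18.25 → |·| ≈ 18.277, ∠ ≈ 86.86°
pole (1 + j146·0.1) = 1 + j14.6 → |·| ≈ 14.634, ∠ ≈ 86.08°
|L| = 2.5e+04 · 3.0865 · 1.2381 / (29.217 · 18.277 · 14.634) ≈ 12.225
Gain = 20 log₁₀(12.225) ≈ 21.74 dB

21.7 dB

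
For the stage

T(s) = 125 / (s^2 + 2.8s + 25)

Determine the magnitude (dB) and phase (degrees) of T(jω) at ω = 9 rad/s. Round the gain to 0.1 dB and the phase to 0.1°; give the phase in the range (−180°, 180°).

At s = jω = j9:
quadratic: (j9)² + 2.8·j9 + 25 = -56 + j25.2 → |·| ≈ 61.409, ∠ ≈ 155.77°
|T| = 125 / 61.409 ≈ 2.0355
Gain = 20 log₁₀(2.0355) ≈ 6.17 dB
∠T = 0.00° − 155.77° = -155.77°

6.2 dB, -155.8°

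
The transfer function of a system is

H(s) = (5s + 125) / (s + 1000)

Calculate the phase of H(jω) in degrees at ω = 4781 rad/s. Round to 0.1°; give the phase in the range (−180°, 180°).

Substitute s = j4781:
Numerator: 5(j4781) + 125 = 125 + j23905
Denominator: (j4781) + 1000 = 1000 + j4781
|N| = √(125² + 23905²) ≈ 23905, ∠N ≈ 89.70°
|D| = √(1000² + 4781²) ≈ 4884.5, ∠D ≈ 78.19°
∠H = 89.70° − 78.19° = 11.51°

11.5°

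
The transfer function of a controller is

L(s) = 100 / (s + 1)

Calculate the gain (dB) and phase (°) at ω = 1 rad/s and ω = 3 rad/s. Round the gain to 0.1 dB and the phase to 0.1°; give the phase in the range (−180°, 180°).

At s = jω = j1:
pole (s+1): 1 + j1 → |·| = √(1²+1²) = √2 ≈ 1.4142, ∠ = arctan(1/1) ≈ 45.00°
|L| = 100 / 1.4142 ≈ 70.711
Gain = 20 log₁₀(70.711) ≈ 36.99 dB
∠L = 0.00° − 45.00° = -45.00°

At s = jω = j3:
pole (s+1): 1 + j3 → |·| = √(1²+3²) = √10 ≈ 3.1623, ∠ = arctan(3/1) ≈ 71.57°
|L| = 100 / 3.1623 ≈ 31.623
Gain = 20 log₁₀(31.623) ≈ 30.00 dB
∠L = 0.00° − 71.57° = -71.57°

ω = 1: 37.0 dB, -45.0°; ω = 3: 30.0 dB, -71.6°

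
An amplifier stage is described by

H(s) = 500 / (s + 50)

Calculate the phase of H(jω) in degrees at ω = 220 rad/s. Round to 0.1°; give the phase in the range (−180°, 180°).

-77.2°

Substitute s = j220:
Numerator: 500 = 500 + j0
Denominator: (j220) + 50 = 50 + j220
|N| = √(500² + 0²) ≈ 500, ∠N ≈ 0.00°
|D| = √(50² + 220²) ≈ 225.61, ∠D ≈ 77.20°
∠H = 0.00° − 77.20° = -77.20°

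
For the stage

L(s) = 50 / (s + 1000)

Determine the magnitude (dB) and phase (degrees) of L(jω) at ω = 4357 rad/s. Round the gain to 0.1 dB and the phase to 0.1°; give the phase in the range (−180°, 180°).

-39.0 dB, -77.1°

Substitute s = j4357:
Numerator: 50 = 50 + j0
Denominator: (j4357) + 1000 = 1000 + j4357
|N| = √(50² + 0²) ≈ 50, ∠N ≈ 0.00°
|D| = √(1000² + 4357²) ≈ 4470.3, ∠D ≈ 77.07°
|L| = 50 / 4470.3 ≈ 0.011185
Gain = 20 log₁₀(0.011185) ≈ -39.03 dB
∠L = 0.00° − 77.07° = -77.07°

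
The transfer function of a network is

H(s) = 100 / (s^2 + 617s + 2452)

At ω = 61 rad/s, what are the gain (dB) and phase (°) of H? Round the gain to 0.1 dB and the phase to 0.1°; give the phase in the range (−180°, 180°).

Substitute s = j61:
Numerator: 100 = 100 + j0
Denominator: (j61)^2 + 617(j61) + 2452 = -1269 + j37637
|N| = √(100² + 0²) ≈ 100, ∠N ≈ 0.00°
|D| = √(1269² + 37637²) ≈ 37658, ∠D ≈ 91.93°
|H| = 100 / 37658 ≈ 0.0026555
Gain = 20 log₁₀(0.0026555) ≈ -51.52 dB
∠H = 0.00° − 91.93° = -91.93°

-51.5 dB, -91.9°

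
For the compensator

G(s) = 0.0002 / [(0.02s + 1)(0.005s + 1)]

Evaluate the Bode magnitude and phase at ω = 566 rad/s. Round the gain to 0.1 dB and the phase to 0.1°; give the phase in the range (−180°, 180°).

-104.6 dB, -155.5°

At ω = 566 rad/s:
pole (1 + j566·0.02) = 1 + j11.32 → |·| ≈ 11.364, ∠ ≈ 84.95°
pole (1 + j566·0.005) = 1 + j2.83 → |·| ≈ 3.0015, ∠ ≈ 70.54°
|G| = 0.0002 · 1 / (11.364 · 3.0015) ≈ 5.8635e-06
Gain = 20 log₁₀(5.8635e-06) ≈ -104.64 dB
∠G = (0°) − (84.95° + 70.54°) = -155.49°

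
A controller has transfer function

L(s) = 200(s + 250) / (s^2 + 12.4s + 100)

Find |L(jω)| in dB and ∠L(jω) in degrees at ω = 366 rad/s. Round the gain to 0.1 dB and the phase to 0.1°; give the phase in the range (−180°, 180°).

-3.6 dB, -122.4°

At s = jω = j366:
zero (s+250): 250 + j366 → |·| = √(250²+366²) = √196456 ≈ 443.23, ∠ = arctan(366/250) ≈ 55.66°
quadratic: (j366)² + 12.4·j366 + 100 = -133856 + j4538.4 → |·| ≈ 1.3393e+05, ∠ ≈ 178.06°
|L| = 200 · 443.23 / 1.3393e+05 ≈ 0.66188
Gain = 20 log₁₀(0.66188) ≈ -3.58 dB
∠L = 55.66° − 178.06° = -122.40°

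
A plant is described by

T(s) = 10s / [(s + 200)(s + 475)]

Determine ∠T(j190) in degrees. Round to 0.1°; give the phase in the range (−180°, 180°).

24.7°

At s = jω = j190:
zero at origin: s = j190 → |·| = 190, ∠ = 90.00°
pole (s+200): 200 + j190 → |·| = √(200²+190²) = √76100 ≈ 275.86, ∠ = arctan(190/200) ≈ 43.53°
pole (s+475): 475 + j190 → |·| = √(475²+190²) = √261725 ≈ 511.59, ∠ = arctan(190/475) ≈ 21.80°
∠T = 90.00° − 65.33° = 24.67°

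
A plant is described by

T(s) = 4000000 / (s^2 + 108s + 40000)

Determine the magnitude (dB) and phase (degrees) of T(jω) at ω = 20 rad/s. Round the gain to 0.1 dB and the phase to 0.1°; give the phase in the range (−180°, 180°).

At s = jω = j20:
quadratic: (j20)² + 108·j20 + 40000 = 39600 + j2160 → |·| ≈ 39659, ∠ ≈ 3.12°
|T| = 4000000 / 39659 ≈ 100.86
Gain = 20 log₁₀(100.86) ≈ 40.07 dB
∠T = 0.00° − 3.12° = -3.12°

40.1 dB, -3.1°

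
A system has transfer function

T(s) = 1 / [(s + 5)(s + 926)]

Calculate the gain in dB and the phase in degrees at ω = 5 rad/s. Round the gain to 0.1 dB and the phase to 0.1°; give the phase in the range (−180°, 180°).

-76.3 dB, -45.3°

At s = jω = j5:
pole (s+5): 5 + j5 → |·| = √(5²+5²) = √50 ≈ 7.0711, ∠ = arctan(5/5) ≈ 45.00°
pole (s+926): 926 + j5 → |·| = √(926²+5²) = √857501 ≈ 926.01, ∠ = arctan(5/926) ≈ 0.31°
|T| = 1 / 6547.9 ≈ 0.00015272
Gain = 20 log₁₀(0.00015272) ≈ -76.32 dB
∠T = 0.00° − 45.31° = -45.31°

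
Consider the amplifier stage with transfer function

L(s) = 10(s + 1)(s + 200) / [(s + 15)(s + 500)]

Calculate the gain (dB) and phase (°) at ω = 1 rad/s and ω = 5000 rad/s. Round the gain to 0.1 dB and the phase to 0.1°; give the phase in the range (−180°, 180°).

ω = 1: -8.5 dB, 41.4°; ω = 5000: 20.0 dB, 3.6°

At s = jω = j1:
zero (s+1): 1 + j1 → |·| = √(1²+1²) = √2 ≈ 1.4142, ∠ = arctan(1/1) ≈ 45.00°
zero (s+200): 200 + j1 → |·| = √(200²+1²) = √40001 ≈ 200, ∠ = arctan(1/200) ≈ 0.29°
pole (s+15): 15 + j1 → |·| = √(15²+1²) = √226 ≈ 15.033, ∠ = arctan(1/15) ≈ 3.81°
pole (s+500): 500 + j1 → |·| = √(500²+1²) = √250001 ≈ 500, ∠ = arctan(1/500) ≈ 0.11°
|L| = 10 · 282.84 / 7516.5 ≈ 0.37629
Gain = 20 log₁₀(0.37629) ≈ -8.49 dB
∠L = 45.29° − 3.92° = 41.37°

At s = jω = j5000:
zero (s+1): 1 + j5000 → |·| = √(1²+5000²) = √25000001 ≈ 5000, ∠ = arctan(5000/1) ≈ 89.99°
zero (s+200): 200 + j5000 → |·| = √(200²+5000²) = √25040000 ≈ 5004, ∠ = arctan(5000/200) ≈ 87.71°
pole (s+15): 15 + j5000 → |·| = √(15²+5000²) = √25000225 ≈ 5000, ∠ = arctan(5000/15) ≈ 89.83°
pole (s+500): 500 + j5000 → |·| = √(500²+5000²) = √25250000 ≈ 5024.9, ∠ = arctan(5000/500) ≈ 84.29°
|L| = 10 · 2.502e+07 / 2.5124e+07 ≈ 9.9586
Gain = 20 log₁₀(9.9586) ≈ 19.96 dB
∠L = 177.70° − 174.12° = 3.58°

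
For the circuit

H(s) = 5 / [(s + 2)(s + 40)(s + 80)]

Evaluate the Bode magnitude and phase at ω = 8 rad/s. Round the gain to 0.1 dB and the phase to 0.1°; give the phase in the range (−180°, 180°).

At s = jω = j8:
pole (s+2): 2 + j8 → |·| = √(2²+8²) = √68 ≈ 8.2462, ∠ = arctan(8/2) ≈ 75.96°
pole (s+40): 40 + j8 → |·| = √(40²+8²) = √1664 ≈ 40.792, ∠ = arctan(8/40) ≈ 11.31°
pole (s+80): 80 + j8 → |·| = √(80²+8²) = √6464 ≈ 80.399, ∠ = arctan(8/80) ≈ 5.71°
|H| = 5 / 27045 ≈ 0.00018488
Gain = 20 log₁₀(0.00018488) ≈ -74.66 dB
∠H = 0.00° − 92.98° = -92.98°

-74.7 dB, -93.0°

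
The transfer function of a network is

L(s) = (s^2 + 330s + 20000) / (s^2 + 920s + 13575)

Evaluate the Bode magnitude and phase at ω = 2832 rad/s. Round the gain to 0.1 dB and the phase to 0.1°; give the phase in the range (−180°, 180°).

Substitute s = j2832:
Numerator: (j2832)^2 + 330(j2832) + 20000 = -8000224 + j934560
Denominator: (j2832)^2 + 920(j2832) + 13575 = -8006649 + j2605440
|N| = √(8000224² + 934560²) ≈ 8.0546e+06, ∠N ≈ 173.34°
|D| = √(8006649² + 2605440²) ≈ 8.4199e+06, ∠D ≈ 161.97°
|L| = 8.0546e+06 / 8.4199e+06 ≈ 0.95661
Gain = 20 log₁₀(0.95661) ≈ -0.39 dB
∠L = 173.34° − 161.97° = 11.37°

-0.4 dB, 11.4°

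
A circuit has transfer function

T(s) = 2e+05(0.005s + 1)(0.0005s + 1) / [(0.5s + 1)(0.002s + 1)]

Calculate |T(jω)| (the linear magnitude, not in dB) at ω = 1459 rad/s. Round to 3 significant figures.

810

At ω = 1459 rad/s:
zero (1 + j1459·0.005) = 1 + j7.295 → |·| ≈ 7.3632, ∠ ≈ 82.19°
zero (1 + j1459·0.0005) = 1 + j0.7295 → |·| ≈ 1.2378, ∠ ≈ 36.11°
pole (1 + j1459·0.5) = 1 + j729.5 → |·| ≈ 729.5, ∠ ≈ 89.92°
pole (1 + j1459·0.002) = 1 + j2.918 → |·| ≈ 3.0846, ∠ ≈ 71.08°
|T| = 2e+05 · 7.3632 · 1.2378 / (729.5 · 3.0846) ≈ 810.07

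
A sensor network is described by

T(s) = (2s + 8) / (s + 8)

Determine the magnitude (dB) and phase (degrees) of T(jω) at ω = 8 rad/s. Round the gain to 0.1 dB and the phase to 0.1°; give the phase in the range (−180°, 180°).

Substitute s = j8:
Numerator: 2(j8) + 8 = 8 + j16
Denominator: (j8) + 8 = 8 + j8
|N| = √(8² + 16²) ≈ 17.889, ∠N ≈ 63.43°
|D| = √(8² + 8²) ≈ 11.314, ∠D ≈ 45.00°
|T| = 17.889 / 11.314 ≈ 1.5811
Gain = 20 log₁₀(1.5811) ≈ 3.98 dB
∠T = 63.43° − 45.00° = 18.43°

4.0 dB, 18.4°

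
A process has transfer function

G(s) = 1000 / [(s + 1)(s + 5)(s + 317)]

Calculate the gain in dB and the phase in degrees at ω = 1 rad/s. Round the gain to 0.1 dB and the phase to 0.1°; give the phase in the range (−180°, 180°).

At s = jω = j1:
pole (s+1): 1 + j1 → |·| = √(1²+1²) = √2 ≈ 1.4142, ∠ = arctan(1/1) ≈ 45.00°
pole (s+5): 5 + j1 → |·| = √(5²+1²) = √26 ≈ 5.099, ∠ = arctan(1/5) ≈ 11.31°
pole (s+317): 317 + j1 → |·| = √(317²+1²) = √100490 ≈ 317, ∠ = arctan(1/317) ≈ 0.18°
|G| = 1000 / 2285.9 ≈ 0.43746
Gain = 20 log₁₀(0.43746) ≈ -7.18 dB
∠G = 0.00° − 56.49° = -56.49°

-7.2 dB, -56.5°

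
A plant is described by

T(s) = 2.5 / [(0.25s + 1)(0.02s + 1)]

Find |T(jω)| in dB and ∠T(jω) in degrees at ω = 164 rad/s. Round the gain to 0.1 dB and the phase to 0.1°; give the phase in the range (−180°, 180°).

-35.0 dB, -161.6°

At ω = 164 rad/s:
pole (1 + j164·0.25) = 1 + j41 → |·| ≈ 41.012, ∠ ≈ 88.60°
pole (1 + j164·0.02) = 1 + j3.28 → |·| ≈ 3.4291, ∠ ≈ 73.04°
|T| = 2.5 · 1 / (41.012 · 3.4291) ≈ 0.017777
Gain = 20 log₁₀(0.017777) ≈ -35.00 dB
∠T = (0°) − (88.60° + 73.04°) = -161.64°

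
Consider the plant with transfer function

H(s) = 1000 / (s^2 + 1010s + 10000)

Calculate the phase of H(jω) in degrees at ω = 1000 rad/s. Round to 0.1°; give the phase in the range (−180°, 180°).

Substitute s = j1000:
Numerator: 1000 = 1000 + j0
Denominator: (j1000)^2 + 1010(j1000) + 10000 = -990000 + j1010000
|N| = √(1000² + 0²) ≈ 1000, ∠N ≈ 0.00°
|D| = √(990000² + 1010000²) ≈ 1.4143e+06, ∠D ≈ 134.43°
∠H = 0.00° − 134.43° = -134.43°

-134.4°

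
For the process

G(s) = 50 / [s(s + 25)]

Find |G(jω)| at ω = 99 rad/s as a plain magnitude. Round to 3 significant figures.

At s = jω = j99:
pole (s+25): 25 + j99 → |·| = √(25²+99²) = √10426 ≈ 102.11, ∠ = arctan(99/25) ≈ 75.83°
pole at origin: |s| = 99, ∠ = 90.00° (in denominator)
|G| = 50 / 10109 ≈ 0.0049461

0.00495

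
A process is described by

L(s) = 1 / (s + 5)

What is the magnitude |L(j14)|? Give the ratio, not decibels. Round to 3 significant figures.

0.0673

At s = jω = j14:
pole (s+5): 5 + j14 → |·| = √(5²+14²) = √221 ≈ 14.866, ∠ = arctan(14/5) ≈ 70.35°
|L| = 1 / 14.866 ≈ 0.067268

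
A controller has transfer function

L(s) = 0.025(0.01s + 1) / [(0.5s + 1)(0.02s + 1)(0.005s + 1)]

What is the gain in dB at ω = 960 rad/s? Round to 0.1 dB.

-105.5 dB

At ω = 960 rad/s:
zero (1 + j960·0.01) = 1 + j9.6 → |·| ≈ 9.6519, ∠ ≈ 84.05°
pole (1 + j960·0.5) = 1 + j480 → |·| ≈ 480, ∠ ≈ 89.88°
pole (1 + j960·0.02) = 1 + j19.2 → |·| ≈ 19.226, ∠ ≈ 87.02°
pole (1 + j960·0.005) = 1 + j4.8 → |·| ≈ 4.9031, ∠ ≈ 78.23°
|L| = 0.025 · 9.6519 / (480 · 19.226 · 4.9031) ≈ 5.3328e-06
Gain = 20 log₁₀(5.3328e-06) ≈ -105.46 dB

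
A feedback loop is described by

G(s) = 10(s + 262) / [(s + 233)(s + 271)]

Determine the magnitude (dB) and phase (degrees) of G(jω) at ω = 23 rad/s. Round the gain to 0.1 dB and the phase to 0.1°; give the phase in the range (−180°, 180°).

-27.7 dB, -5.5°

At s = jω = j23:
zero (s+262): 262 + j23 → |·| = √(262²+23²) = √69173 ≈ 263.01, ∠ = arctan(23/262) ≈ 5.02°
pole (s+233): 233 + j23 → |·| = √(233²+23²) = √54818 ≈ 234.13, ∠ = arctan(23/233) ≈ 5.64°
pole (s+271): 271 + j23 → |·| = √(271²+23²) = √73970 ≈ 271.97, ∠ = arctan(23/271) ≈ 4.85°
|G| = 10 · 263.01 / 63676 ≈ 0.041304
Gain = 20 log₁₀(0.041304) ≈ -27.68 dB
∠G = 5.02° − 10.49° = -5.47°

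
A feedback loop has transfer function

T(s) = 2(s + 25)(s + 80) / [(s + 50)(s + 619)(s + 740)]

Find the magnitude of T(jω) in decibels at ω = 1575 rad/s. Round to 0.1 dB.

At s = jω = j1575:
zero (s+25): 25 + j1575 → |·| = √(25²+1575²) = √2481250 ≈ 1575.2, ∠ = arctan(1575/25) ≈ 89.09°
zero (s+80): 80 + j1575 → |·| = √(80²+1575²) = √2487025 ≈ 1577, ∠ = arctan(1575/80) ≈ 87.09°
pole (s+50): 50 + j1575 → |·| = √(50²+1575²) = √2483125 ≈ 1575.8, ∠ = arctan(1575/50) ≈ 88.18°
pole (s+619): 619 + j1575 → |·| = √(619²+1575²) = √2863786 ≈ 1692.3, ∠ = arctan(1575/619) ≈ 68.54°
pole (s+740): 740 + j1575 → |·| = √(740²+1575²) = √3028225 ≈ 1740.2, ∠ = arctan(1575/740) ≈ 64.83°
|T| = 2 · 2.4841e+06 / 4.6406e+09 ≈ 0.0010706
Gain = 20 log₁₀(0.0010706) ≈ -59.41 dB

-59.4 dB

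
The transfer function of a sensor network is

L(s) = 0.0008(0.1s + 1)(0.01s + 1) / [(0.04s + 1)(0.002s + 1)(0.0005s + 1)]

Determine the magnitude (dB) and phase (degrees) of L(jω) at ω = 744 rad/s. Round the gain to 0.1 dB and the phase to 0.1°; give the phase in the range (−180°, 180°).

-42.1 dB, 7.0°

At ω = 744 rad/s:
zero (1 + j744·0.1) = 1 + j74.4 → |·| ≈ 74.407, ∠ ≈ 89.23°
zero (1 + j744·0.01) = 1 + j7.44 → |·| ≈ 7.5069, ∠ ≈ 82.34°
pole (1 + j744·0.04) = 1 + j29.76 → |·| ≈ 29.777, ∠ ≈ 88.08°
pole (1 + j744·0.002) = 1 + j1.488 → |·| ≈ 1.7928, ∠ ≈ 56.10°
pole (1 + j744·0.0005) = 1 + j0.372 → |·| ≈ 1.067, ∠ ≈ 20.41°
|L| = 0.0008 · 74.407 · 7.5069 / (29.777 · 1.7928 · 1.067) ≈ 0.0078449
Gain = 20 log₁₀(0.0078449) ≈ -42.11 dB
∠L = (89.23° + 82.34°) − (88.08° + 56.10° + 20.41°) = 6.98°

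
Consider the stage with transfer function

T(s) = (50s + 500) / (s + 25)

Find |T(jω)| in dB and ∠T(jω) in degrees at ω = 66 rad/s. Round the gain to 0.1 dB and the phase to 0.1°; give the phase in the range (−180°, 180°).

Substitute s = j66:
Numerator: 50(j66) + 500 = 500 + j3300
Denominator: (j66) + 25 = 25 + j66
|N| = √(500² + 3300²) ≈ 3337.7, ∠N ≈ 81.38°
|D| = √(25² + 66²) ≈ 70.576, ∠D ≈ 69.25°
|T| = 3337.7 / 70.576 ≈ 47.292
Gain = 20 log₁₀(47.292) ≈ 33.50 dB
∠T = 81.38° − 69.25° = 12.13°

33.5 dB, 12.1°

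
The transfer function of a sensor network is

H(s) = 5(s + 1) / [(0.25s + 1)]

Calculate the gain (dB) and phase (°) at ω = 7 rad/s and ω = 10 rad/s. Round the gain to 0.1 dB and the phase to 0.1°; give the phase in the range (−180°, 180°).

At ω = 7 rad/s:
zero (1 + j7·1) = 1 + j7 → |·| ≈ 7.0711, ∠ ≈ 81.87°
pole (1 + j7·0.25) = 1 + j1.75 → |·| ≈ 2.0156, ∠ ≈ 60.26°
|H| = 5 · 7.0711 / (2.0156) ≈ 17.541
Gain = 20 log₁₀(17.541) ≈ 24.88 dB
∠H = (81.87°) − (60.26°) = 21.61°

At ω = 10 rad/s:
zero (1 + j10·1) = 1 + j10 → |·| ≈ 10.05, ∠ ≈ 84.29°
pole (1 + j10·0.25) = 1 + j2.5 → |·| ≈ 2.6926, ∠ ≈ 68.20°
|H| = 5 · 10.05 / (2.6926) ≈ 18.662
Gain = 20 log₁₀(18.662) ≈ 25.42 dB
∠H = (84.29°) − (68.20°) = 16.09°

ω = 7: 24.9 dB, 21.6°; ω = 10: 25.4 dB, 16.1°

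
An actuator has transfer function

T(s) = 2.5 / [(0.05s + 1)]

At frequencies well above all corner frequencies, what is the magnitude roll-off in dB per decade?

Each pole contributes −20 dB/decade at high frequency; each zero contributes +20 dB/decade.
Net: 0 zero(s) − 1 pole(s) → -20 dB/decade.

-20 dB/decade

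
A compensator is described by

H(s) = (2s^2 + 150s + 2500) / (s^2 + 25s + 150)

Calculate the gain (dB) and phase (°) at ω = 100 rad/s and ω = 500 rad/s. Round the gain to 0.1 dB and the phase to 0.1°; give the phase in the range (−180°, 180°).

Substitute s = j100:
Numerator: 2(j100)^2 + 150(j100) + 2500 = -17500 + j15000
Denominator: (j100)^2 + 25(j100) + 150 = -9850 + j2500
|N| = √(17500² + 15000²) ≈ 23049, ∠N ≈ 139.40°
|D| = √(9850² + 2500²) ≈ 10162, ∠D ≈ 165.76°
|H| = 23049 / 10162 ≈ 2.2682
Gain = 20 log₁₀(2.2682) ≈ 7.11 dB
∠H = 139.40° − 165.76° = -26.36°

Substitute s = j500:
Numerator: 2(j500)^2 + 150(j500) + 2500 = -497500 + j75000
Denominator: (j500)^2 + 25(j500) + 150 = -249850 + j12500
|N| = √(497500² + 75000²) ≈ 5.0312e+05, ∠N ≈ 171.43°
|D| = √(249850² + 12500²) ≈ 2.5016e+05, ∠D ≈ 177.14°
|H| = 5.0312e+05 / 2.5016e+05 ≈ 2.0112
Gain = 20 log₁₀(2.0112) ≈ 6.07 dB
∠H = 171.43° − 177.14° = -5.71°

ω = 100: 7.1 dB, -26.4°; ω = 500: 6.1 dB, -5.7°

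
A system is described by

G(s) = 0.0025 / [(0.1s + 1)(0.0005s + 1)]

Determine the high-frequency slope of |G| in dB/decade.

Each pole contributes −20 dB/decade at high frequency; each zero contributes +20 dB/decade.
Net: 0 zero(s) − 2 pole(s) → -40 dB/decade.

-40 dB/decade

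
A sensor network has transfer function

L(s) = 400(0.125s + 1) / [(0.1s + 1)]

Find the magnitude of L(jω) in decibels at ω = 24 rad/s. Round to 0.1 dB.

53.7 dB

At ω = 24 rad/s:
zero (1 + j24·0.125) = 1 + j3 → |·| ≈ 3.1623, ∠ ≈ 71.57°
pole (1 + j24·0.1) = 1 + j2.4 → |·| ≈ 2.6, ∠ ≈ 67.38°
|L| = 400 · 3.1623 / (2.6) ≈ 486.51
Gain = 20 log₁₀(486.51) ≈ 53.74 dB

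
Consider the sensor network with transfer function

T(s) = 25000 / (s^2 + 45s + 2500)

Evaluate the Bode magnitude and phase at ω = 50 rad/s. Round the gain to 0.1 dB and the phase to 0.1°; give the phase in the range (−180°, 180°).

At s = jω = j50:
quadratic: (j50)² + 45·j50 + 2500 = 0 + j2250 → |·| ≈ 2250, ∠ ≈ 90.00°
|T| = 25000 / 2250 ≈ 11.111
Gain = 20 log₁₀(11.111) ≈ 20.92 dB
∠T = 0.00° − 90.00° = -90.00°

20.9 dB, -90.0°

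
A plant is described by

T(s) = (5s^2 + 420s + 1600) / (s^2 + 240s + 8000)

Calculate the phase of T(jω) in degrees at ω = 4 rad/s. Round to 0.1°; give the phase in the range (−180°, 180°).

Substitute s = j4:
Numerator: 5(j4)^2 + 420(j4) + 1600 = 1520 + j1680
Denominator: (j4)^2 + 240(j4) + 8000 = 7984 + j960
|N| = √(1520² + 1680²) ≈ 2265.6, ∠N ≈ 47.86°
|D| = √(7984² + 960²) ≈ 8041.5, ∠D ≈ 6.86°
∠T = 47.86° − 6.86° = 41.00°

41.0°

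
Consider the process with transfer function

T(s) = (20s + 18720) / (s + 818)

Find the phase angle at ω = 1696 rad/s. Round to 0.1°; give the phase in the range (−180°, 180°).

Substitute s = j1696:
Numerator: 20(j1696) + 18720 = 18720 + j33920
Denominator: (j1696) + 818 = 818 + j1696
|N| = √(18720² + 33920²) ≈ 38743, ∠N ≈ 61.11°
|D| = √(818² + 1696²) ≈ 1883, ∠D ≈ 64.25°
∠T = 61.11° − 64.25° = -3.14°

-3.1°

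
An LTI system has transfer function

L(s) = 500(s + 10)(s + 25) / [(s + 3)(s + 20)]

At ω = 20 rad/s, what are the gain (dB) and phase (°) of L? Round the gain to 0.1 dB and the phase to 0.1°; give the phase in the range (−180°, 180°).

55.9 dB, -24.4°

At s = jω = j20:
zero (s+10): 10 + j20 → |·| = √(10²+20²) = √500 ≈ 22.361, ∠ = arctan(20/10) ≈ 63.43°
zero (s+25): 25 + j20 → |·| = √(25²+20²) = √1025 ≈ 32.016, ∠ = arctan(20/25) ≈ 38.66°
pole (s+3): 3 + j20 → |·| = √(3²+20²) = √409 ≈ 20.224, ∠ = arctan(20/3) ≈ 81.47°
pole (s+20): 20 + j20 → |·| = √(20²+20²) = √800 ≈ 28.284, ∠ = arctan(20/20) ≈ 45.00°
|L| = 500 · 715.91 / 572.02 ≈ 625.77
Gain = 20 log₁₀(625.77) ≈ 55.93 dB
∠L = 102.09° − 126.47° = -24.38°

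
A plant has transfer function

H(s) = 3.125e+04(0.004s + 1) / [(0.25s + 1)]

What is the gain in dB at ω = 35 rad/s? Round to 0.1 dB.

71.1 dB

At ω = 35 rad/s:
zero (1 + j35·0.004) = 1 + j0.14 → |·| ≈ 1.0098, ∠ ≈ 7.97°
pole (1 + j35·0.25) = 1 + j8.75 → |·| ≈ 8.807, ∠ ≈ 83.48°
|H| = 3.125e+04 · 1.0098 / (8.807) ≈ 3583.1
Gain = 20 log₁₀(3583.1) ≈ 71.09 dB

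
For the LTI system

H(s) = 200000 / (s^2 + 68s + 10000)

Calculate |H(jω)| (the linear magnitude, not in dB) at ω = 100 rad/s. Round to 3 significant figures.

At s = jω = j100:
quadratic: (j100)² + 68·j100 + 10000 = 0 + j6800 → |·| ≈ 6800, ∠ ≈ 90.00°
|H| = 200000 / 6800 ≈ 29.412

29.4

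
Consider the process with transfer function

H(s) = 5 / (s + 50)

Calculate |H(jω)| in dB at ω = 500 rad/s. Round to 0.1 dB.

-40.0 dB

Substitute s = j500:
Numerator: 5 = 5 + j0
Denominator: (j500) + 50 = 50 + j500
|N| = √(5² + 0²) ≈ 5, ∠N ≈ 0.00°
|D| = √(50² + 500²) ≈ 502.49, ∠D ≈ 84.29°
|H| = 5 / 502.49 ≈ 0.0099504
Gain = 20 log₁₀(0.0099504) ≈ -40.04 dB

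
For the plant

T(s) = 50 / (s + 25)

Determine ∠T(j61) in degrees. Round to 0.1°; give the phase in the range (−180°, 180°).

At s = jω = j61:
pole (s+25): 25 + j61 → |·| = √(25²+61²) = √4346 ≈ 65.924, ∠ = arctan(61/25) ≈ 67.71°
∠T = 0.00° − 67.71° = -67.71°

-67.7°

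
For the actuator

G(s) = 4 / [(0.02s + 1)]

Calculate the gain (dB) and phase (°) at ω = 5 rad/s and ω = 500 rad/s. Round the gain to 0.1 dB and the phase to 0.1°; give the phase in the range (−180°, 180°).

ω = 5: 12.0 dB, -5.7°; ω = 500: -8.0 dB, -84.3°

At ω = 5 rad/s:
pole (1 + j5·0.02) = 1 + j0.1 → |·| ≈ 1.005, ∠ ≈ 5.71°
|G| = 4 · 1 / (1.005) ≈ 3.9801
Gain = 20 log₁₀(3.9801) ≈ 12.00 dB
∠G = (0°) − (5.71°) = -5.71°

At ω = 500 rad/s:
pole (1 + j500·0.02) = 1 + j10 → |·| ≈ 10.05, ∠ ≈ 84.29°
|G| = 4 · 1 / (10.05) ≈ 0.39801
Gain = 20 log₁₀(0.39801) ≈ -8.00 dB
∠G = (0°) − (84.29°) = -84.29°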